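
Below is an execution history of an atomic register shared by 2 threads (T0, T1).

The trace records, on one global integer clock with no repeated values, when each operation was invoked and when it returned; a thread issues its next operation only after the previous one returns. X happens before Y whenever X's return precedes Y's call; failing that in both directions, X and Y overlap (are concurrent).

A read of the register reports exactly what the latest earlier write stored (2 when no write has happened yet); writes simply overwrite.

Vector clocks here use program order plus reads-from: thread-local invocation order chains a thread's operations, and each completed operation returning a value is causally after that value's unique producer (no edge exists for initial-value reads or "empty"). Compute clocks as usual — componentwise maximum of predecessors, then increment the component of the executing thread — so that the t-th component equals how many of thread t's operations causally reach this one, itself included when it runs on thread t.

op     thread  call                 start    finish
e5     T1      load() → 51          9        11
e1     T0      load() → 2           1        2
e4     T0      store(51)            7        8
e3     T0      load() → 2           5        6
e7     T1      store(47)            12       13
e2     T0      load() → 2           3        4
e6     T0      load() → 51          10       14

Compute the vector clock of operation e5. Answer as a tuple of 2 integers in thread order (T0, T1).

(4, 1)

VC(e1, invoked at 1): no causal predecessors; +1 on T0 → (1, 0)
from VC(e1)=(1, 0), e2 (invoked 3) maxes components and bumps T0 → (2, 0)
from VC(e2)=(2, 0), e3 (invoked 5) maxes components and bumps T0 → (3, 0)
from VC(e3)=(3, 0), e4 (invoked 7) maxes components and bumps T0 → (4, 0)
from VC(e4)=(4, 0), e5 (invoked 9) maxes components and bumps T1 → (4, 1)
from VC(e4)=(4, 0), e6 (invoked 10) maxes components and bumps T0 → (5, 0)
from VC(e5)=(4, 1), e7 (invoked 12) maxes components and bumps T1 → (4, 2)
target: VC(e5) = (4, 1)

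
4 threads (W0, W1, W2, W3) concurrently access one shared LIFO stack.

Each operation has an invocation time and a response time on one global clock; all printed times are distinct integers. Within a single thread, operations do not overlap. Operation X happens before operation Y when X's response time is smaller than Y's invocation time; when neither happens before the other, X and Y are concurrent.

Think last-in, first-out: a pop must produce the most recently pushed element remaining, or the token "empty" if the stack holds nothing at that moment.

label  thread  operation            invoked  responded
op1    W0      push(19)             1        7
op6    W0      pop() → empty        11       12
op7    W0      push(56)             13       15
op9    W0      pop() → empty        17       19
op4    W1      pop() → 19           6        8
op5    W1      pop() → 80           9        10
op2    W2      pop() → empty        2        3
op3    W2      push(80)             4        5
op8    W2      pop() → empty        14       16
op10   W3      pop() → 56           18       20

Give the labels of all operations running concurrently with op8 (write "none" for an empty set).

op7

op8 runs from 14 to 16; window-overlapping ops are concurrent
op1 [1,7]: before
op2 [2,3]: before
op3 [4,5]: before
op4 [6,8]: before
op5 [9,10]: before
op6 [11,12]: before
op7 [13,15]: concurrent
op9 [17,19]: after
op10 [18,20]: after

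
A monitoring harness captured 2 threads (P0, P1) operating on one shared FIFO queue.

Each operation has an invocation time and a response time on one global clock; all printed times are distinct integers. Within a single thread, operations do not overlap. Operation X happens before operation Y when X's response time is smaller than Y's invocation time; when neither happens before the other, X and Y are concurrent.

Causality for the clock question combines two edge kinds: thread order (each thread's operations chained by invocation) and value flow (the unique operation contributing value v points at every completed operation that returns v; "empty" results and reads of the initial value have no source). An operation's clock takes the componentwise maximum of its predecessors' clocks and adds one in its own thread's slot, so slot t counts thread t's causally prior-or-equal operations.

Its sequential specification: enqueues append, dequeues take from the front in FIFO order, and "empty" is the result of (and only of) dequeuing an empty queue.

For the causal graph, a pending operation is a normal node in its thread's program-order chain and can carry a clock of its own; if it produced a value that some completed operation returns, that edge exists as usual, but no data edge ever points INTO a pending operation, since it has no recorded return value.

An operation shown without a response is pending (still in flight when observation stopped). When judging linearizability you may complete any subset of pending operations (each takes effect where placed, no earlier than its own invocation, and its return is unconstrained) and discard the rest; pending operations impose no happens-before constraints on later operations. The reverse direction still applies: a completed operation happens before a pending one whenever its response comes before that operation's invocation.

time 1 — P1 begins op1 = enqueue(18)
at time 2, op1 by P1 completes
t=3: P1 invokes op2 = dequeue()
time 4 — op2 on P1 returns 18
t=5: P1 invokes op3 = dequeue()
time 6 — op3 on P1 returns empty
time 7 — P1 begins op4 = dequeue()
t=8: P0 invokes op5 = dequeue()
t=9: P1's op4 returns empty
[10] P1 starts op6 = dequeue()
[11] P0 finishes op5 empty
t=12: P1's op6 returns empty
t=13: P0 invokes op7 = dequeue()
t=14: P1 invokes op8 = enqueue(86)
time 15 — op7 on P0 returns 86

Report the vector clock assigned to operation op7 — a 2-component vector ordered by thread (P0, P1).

(2, 6)

no predecessors for op1 (invoked 1): P1 increments from zero → (0, 1)
no predecessors for op5 (invoked 8): P0 increments from zero → (1, 0)
merge at op2 (invoked 3): VC(op1)=(0, 1), own-thread bump on P1 → (0, 2)
merge at op3 (invoked 5): VC(op2)=(0, 2), own-thread bump on P1 → (0, 3)
merge at op4 (invoked 7): VC(op3)=(0, 3), own-thread bump on P1 → (0, 4)
merge at op6 (invoked 10): VC(op4)=(0, 4), own-thread bump on P1 → (0, 5)
merge at op8 (invoked 14): VC(op6)=(0, 5), own-thread bump on P1 → (0, 6)
merge at op7 (invoked 13): VC(op5)=(1, 0), VC(op8)=(0, 6), own-thread bump on P0 → (2, 6)
target: VC(op7) = (2, 6)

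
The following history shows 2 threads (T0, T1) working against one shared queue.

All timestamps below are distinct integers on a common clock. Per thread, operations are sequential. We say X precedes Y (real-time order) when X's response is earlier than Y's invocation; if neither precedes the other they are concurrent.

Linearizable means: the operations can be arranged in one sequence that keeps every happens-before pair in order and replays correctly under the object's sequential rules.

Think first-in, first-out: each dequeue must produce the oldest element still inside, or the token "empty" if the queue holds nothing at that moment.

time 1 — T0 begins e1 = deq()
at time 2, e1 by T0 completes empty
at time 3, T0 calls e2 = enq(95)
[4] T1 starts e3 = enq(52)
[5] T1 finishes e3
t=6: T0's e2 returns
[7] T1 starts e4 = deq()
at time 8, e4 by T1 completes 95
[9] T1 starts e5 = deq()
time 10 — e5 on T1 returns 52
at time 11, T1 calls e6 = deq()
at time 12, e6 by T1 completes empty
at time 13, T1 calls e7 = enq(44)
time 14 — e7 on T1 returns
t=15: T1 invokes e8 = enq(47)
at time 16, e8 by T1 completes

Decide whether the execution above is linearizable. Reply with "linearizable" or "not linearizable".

linearizable

one valid linearization: e1, e2, e3, e4, e5, e6, e7, e8
after step 1 (e1 deq() → empty): queue <>
after step 2 (e2 enq(95)): queue <95>
after step 3 (e3 enq(52)): queue <95,52>
after step 4 (e4 deq() → 95): queue <52>
after step 5 (e5 deq() → 52): queue <>
after step 6 (e6 deq() → empty): queue <>
after step 7 (e7 enq(44)): queue <44>
after step 8 (e8 enq(47)): queue <44,47>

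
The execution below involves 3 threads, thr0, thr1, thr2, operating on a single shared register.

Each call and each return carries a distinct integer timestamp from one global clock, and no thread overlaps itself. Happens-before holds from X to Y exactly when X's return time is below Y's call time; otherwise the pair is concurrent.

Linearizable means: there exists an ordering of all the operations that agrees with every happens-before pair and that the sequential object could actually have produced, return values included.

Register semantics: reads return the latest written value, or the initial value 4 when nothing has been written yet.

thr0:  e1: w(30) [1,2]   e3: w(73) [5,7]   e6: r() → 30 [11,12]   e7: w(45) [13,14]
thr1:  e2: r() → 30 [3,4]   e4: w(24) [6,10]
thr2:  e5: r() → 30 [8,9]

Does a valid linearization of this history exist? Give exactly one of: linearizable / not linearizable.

prefix check: 1..8 passes, 1..9 fails once e5's time-9 response joins
a single order respects real time; the 4 completed register operations fail replay along it
every completion of the 1 pending operation (e4) was checked; none linearizes
take e1, e2, e3, e5 (pending dropped): step 4 already fails, because e5 r() → 30 cannot occur there

not linearizable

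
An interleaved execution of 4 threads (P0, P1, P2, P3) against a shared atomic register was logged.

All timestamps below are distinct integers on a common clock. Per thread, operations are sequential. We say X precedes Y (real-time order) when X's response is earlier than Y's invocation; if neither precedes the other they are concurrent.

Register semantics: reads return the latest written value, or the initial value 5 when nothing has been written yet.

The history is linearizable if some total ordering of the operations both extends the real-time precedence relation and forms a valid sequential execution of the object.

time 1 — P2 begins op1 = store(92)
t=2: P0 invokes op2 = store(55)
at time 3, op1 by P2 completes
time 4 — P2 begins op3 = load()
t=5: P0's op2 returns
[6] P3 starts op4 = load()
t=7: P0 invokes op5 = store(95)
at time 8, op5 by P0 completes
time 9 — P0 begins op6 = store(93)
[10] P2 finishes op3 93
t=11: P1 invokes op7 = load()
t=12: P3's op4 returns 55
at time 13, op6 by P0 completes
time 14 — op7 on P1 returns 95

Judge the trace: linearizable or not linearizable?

not linearizable

already the first 14 events (up to op7's response at time 14) admit no linearization; the first 13 still do
all 58 real-time-respecting orders fail — 7 completed atomic register operations, no legal replay
e.g. op1, op2, op3, op4, op5, op6, op7: illegal at step 3, since op3 load() → 93 cannot apply there
e.g. op1, op2, op3, op4, op5, op7, op6: illegal at step 3, since op3 load() → 93 cannot apply there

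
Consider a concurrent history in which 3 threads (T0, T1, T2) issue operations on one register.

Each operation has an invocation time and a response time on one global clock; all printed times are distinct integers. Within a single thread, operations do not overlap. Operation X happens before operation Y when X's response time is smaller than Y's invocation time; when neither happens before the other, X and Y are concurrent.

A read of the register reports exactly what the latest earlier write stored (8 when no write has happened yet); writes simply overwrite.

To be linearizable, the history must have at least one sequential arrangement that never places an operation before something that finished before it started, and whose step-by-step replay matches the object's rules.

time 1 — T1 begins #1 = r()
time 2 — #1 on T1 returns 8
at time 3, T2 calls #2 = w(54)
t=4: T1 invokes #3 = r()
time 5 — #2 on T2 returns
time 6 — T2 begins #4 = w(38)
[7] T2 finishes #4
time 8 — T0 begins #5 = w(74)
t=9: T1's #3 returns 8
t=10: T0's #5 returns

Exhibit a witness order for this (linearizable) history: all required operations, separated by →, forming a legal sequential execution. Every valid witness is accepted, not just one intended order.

1. #1 r() → 8, leaving value 8
2. #3 r() → 8, leaving value 8
3. #2 w(54), leaving value 54
4. #4 w(38), leaving value 38
5. #5 w(74), leaving value 74

#1 → #3 → #2 → #4 → #5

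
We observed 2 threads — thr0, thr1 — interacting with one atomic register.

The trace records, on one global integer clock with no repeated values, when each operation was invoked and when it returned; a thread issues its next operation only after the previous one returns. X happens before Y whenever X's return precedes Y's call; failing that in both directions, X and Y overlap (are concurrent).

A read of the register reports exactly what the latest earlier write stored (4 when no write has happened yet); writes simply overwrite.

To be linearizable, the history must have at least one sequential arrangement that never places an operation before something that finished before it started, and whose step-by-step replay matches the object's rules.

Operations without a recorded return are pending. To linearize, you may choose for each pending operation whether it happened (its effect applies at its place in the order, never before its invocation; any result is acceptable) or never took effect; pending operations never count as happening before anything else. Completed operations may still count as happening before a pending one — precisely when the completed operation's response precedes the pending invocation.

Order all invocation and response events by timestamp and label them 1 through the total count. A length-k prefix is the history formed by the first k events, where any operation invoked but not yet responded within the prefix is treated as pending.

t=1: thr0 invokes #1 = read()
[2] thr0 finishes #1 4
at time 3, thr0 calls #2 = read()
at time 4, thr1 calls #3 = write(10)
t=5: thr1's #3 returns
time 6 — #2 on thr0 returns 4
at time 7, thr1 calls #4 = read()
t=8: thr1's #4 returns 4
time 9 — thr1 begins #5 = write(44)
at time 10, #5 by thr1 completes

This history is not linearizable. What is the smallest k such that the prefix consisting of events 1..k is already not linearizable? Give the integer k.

8

events 1..7 are still linearizable — one witness is #1, #2, #3:
1. #1 read() → 4, leaving value 4
2. #2 read() → 4, leaving value 4
3. #3 write(10), leaving value 10
include event 8 — #4 responding at 8 — and every candidate order breaks
one such order, #1, #2, #3, #4, breaks at step 4 where #4 read() → 4 is illegal
one such order, #1, #3, #2, #4, breaks at step 3 where #2 read() → 4 is illegal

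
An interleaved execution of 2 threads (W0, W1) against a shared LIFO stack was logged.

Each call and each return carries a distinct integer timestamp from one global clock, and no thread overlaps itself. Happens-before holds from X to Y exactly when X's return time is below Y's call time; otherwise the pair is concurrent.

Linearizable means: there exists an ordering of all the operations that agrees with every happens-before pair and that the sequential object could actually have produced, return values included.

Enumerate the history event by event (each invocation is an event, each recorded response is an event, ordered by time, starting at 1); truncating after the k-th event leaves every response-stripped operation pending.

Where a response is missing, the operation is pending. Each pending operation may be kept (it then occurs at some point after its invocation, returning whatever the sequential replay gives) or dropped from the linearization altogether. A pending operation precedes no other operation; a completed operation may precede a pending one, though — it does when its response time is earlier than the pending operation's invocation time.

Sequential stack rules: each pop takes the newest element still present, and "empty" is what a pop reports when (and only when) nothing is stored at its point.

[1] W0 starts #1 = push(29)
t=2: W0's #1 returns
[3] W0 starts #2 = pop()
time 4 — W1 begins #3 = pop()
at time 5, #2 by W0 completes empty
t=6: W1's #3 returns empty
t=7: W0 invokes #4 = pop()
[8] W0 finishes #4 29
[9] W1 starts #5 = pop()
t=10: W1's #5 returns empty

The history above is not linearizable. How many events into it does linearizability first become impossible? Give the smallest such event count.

one valid order for events 1..5 is #1, #3, #2:
1. #1 push(29), leaving stack <29>
2. #3 pop() (pending, included), leaving stack <>
3. #2 pop() → empty, leaving stack <>
adding event 6 (#3 responds at 6) leaves no legal real-time order
one such order, #1, #2, #3, breaks at step 2 where #2 pop() → empty is illegal
one such order, #1, #3, #2, breaks at step 2 where #3 pop() → empty is illegal

6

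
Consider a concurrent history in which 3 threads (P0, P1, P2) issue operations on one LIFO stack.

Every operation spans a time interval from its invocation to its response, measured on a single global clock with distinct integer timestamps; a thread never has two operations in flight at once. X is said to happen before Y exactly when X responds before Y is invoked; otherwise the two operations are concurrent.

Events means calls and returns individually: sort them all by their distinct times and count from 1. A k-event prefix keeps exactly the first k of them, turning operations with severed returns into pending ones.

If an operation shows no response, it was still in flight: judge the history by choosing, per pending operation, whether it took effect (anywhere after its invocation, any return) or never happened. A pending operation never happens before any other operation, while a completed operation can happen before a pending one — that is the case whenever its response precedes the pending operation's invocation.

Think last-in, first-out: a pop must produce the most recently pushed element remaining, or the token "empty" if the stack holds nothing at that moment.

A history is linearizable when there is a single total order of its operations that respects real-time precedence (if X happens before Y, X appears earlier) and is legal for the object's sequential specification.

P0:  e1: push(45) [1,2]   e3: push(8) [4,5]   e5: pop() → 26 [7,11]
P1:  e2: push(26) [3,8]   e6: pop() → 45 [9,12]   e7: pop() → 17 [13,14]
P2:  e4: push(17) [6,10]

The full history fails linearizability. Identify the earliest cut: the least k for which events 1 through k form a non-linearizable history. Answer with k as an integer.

12

events 1..11 are linearizable, e.g. via e1, e2, e3, e6, e5, e4:
after step 1 (e1 push(45)): stack <45>
after step 2 (e2 push(26)): stack <45,26>
after step 3 (e3 push(8)): stack <45,26,8>
after step 4 (e6 pop() (pending, included)): stack <45,26>
after step 5 (e5 pop() → 26): stack <45>
after step 6 (e4 push(17)): stack <45,17>
with event 12 included (e6 responding at time 12), all real-time-consistent orders fail
take e1, e2, e3, e4, e5, e6: step 5 already fails, because e5 pop() → 26 cannot occur there
take e1, e2, e3, e4, e6, e5: step 5 already fails, because e6 pop() → 45 cannot occur there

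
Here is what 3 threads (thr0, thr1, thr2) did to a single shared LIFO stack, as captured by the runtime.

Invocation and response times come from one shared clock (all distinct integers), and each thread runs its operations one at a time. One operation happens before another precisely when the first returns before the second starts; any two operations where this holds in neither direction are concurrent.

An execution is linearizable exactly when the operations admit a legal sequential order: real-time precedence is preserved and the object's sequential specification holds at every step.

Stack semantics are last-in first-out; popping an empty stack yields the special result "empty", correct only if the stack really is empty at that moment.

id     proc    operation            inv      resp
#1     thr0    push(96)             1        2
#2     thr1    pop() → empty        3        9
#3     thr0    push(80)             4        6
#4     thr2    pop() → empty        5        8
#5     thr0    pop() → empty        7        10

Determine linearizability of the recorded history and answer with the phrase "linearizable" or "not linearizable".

not linearizable

through event 8 a valid linearization exists; event 9 (#2 responding at time 9) ends that
every one of the 6 real-time-consistent orders over 4 completed LIFO stack ops fails the sequential spec
including or dropping the 1 pending operation (#5) in any combination fails
take #1, #2, #3, #4 (pending dropped): step 2 already fails, because #2 pop() → empty cannot occur there
take #1, #2, #4, #3 (pending dropped): step 2 already fails, because #2 pop() → empty cannot occur there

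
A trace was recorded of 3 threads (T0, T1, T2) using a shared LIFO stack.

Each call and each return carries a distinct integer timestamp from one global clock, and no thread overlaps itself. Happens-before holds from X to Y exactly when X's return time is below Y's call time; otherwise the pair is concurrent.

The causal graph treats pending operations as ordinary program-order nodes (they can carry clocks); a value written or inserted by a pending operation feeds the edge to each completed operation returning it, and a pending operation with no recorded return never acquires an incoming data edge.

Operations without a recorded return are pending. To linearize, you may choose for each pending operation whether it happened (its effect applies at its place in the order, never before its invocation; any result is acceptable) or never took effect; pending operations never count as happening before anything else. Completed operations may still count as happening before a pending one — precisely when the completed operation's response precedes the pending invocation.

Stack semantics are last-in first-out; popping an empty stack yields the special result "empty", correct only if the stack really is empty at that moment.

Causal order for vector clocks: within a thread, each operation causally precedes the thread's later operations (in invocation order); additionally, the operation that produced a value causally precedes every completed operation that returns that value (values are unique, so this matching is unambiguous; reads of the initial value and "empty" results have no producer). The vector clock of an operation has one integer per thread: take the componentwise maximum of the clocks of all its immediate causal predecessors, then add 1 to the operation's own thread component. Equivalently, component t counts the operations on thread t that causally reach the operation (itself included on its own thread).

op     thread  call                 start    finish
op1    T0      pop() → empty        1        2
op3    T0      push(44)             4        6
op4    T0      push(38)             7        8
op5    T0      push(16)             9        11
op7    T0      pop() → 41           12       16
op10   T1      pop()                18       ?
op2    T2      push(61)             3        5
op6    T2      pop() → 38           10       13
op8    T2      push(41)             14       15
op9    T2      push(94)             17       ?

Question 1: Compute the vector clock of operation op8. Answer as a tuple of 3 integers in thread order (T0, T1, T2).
Answer: (3, 0, 3)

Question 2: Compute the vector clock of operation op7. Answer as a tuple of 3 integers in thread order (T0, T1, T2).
Answer: (5, 0, 3)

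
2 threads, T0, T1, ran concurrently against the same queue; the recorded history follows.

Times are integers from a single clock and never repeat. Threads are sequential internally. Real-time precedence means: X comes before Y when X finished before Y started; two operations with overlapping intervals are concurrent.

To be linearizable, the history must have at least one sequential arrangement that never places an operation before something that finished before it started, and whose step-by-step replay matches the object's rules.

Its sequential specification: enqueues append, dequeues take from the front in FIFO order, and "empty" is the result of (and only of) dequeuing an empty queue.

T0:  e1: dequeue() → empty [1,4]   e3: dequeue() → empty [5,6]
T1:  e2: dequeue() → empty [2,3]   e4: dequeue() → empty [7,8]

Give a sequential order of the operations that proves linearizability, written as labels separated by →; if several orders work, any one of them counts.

e1 → e2 → e3 → e4

step 1: e1 dequeue() → empty — queue <>
step 2: e2 dequeue() → empty — queue <>
step 3: e3 dequeue() → empty — queue <>
step 4: e4 dequeue() → empty — queue <>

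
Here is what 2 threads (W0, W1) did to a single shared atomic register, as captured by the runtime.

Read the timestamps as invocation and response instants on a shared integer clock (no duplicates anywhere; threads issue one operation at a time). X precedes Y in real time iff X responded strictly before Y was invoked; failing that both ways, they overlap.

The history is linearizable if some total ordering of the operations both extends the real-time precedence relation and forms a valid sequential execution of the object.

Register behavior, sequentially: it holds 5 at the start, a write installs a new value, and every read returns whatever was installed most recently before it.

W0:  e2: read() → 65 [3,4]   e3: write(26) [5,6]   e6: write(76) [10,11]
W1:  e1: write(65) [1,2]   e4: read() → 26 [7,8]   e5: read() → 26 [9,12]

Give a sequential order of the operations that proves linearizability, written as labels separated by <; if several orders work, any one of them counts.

e1 < e2 < e3 < e4 < e5 < e6

after step 1 (e1 write(65)): value 65
after step 2 (e2 read() → 65): value 65
after step 3 (e3 write(26)): value 26
after step 4 (e4 read() → 26): value 26
after step 5 (e5 read() → 26): value 26
after step 6 (e6 write(76)): value 76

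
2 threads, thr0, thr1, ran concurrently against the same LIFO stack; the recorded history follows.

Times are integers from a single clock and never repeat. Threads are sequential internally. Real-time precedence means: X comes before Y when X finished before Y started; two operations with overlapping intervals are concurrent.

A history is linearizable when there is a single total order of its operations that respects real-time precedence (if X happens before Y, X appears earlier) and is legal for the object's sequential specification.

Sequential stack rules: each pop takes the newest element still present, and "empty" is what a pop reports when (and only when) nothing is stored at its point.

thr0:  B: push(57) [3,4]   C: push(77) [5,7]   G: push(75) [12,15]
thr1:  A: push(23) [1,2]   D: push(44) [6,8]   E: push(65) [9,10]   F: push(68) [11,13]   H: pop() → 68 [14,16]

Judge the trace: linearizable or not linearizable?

linearizable

a witness: A, B, C, D, E, F, H, G
1. A push(23), leaving stack <23>
2. B push(57), leaving stack <23,57>
3. C push(77), leaving stack <23,57,77>
4. D push(44), leaving stack <23,57,77,44>
5. E push(65), leaving stack <23,57,77,44,65>
6. F push(68), leaving stack <23,57,77,44,65,68>
7. H pop() → 68, leaving stack <23,57,77,44,65>
8. G push(75), leaving stack <23,57,77,44,65,75>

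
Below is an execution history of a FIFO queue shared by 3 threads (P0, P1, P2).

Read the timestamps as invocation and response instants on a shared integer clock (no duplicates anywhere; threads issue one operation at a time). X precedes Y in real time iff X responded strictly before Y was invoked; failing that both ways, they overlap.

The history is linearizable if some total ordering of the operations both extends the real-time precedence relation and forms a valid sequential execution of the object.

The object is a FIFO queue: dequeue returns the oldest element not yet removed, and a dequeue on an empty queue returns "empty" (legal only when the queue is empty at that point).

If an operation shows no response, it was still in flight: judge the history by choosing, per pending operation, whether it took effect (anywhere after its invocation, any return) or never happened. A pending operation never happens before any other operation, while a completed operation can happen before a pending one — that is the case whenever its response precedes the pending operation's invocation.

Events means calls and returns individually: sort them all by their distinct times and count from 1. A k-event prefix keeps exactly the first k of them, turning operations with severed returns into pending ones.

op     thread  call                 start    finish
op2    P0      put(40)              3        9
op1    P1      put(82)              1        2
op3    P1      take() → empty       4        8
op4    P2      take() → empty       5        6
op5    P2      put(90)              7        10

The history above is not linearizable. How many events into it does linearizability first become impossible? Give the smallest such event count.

events 1..7 are linearizable, e.g. via op1, op3, op4:
after step 1 (op1 put(82)): queue <82>
after step 2 (op3 take() (pending, included)): queue <>
after step 3 (op4 take() → empty): queue <>
once event 8 joins (op3's response, time 8), exhaustive search finds no witness
every completion of the 2 pending operations (op2, op5) was checked; none linearizes
take op1, op3, op4 (pending dropped): step 2 already fails, because op3 take() → empty cannot occur there
take op1, op4, op3 (pending dropped): step 2 already fails, because op4 take() → empty cannot occur there

8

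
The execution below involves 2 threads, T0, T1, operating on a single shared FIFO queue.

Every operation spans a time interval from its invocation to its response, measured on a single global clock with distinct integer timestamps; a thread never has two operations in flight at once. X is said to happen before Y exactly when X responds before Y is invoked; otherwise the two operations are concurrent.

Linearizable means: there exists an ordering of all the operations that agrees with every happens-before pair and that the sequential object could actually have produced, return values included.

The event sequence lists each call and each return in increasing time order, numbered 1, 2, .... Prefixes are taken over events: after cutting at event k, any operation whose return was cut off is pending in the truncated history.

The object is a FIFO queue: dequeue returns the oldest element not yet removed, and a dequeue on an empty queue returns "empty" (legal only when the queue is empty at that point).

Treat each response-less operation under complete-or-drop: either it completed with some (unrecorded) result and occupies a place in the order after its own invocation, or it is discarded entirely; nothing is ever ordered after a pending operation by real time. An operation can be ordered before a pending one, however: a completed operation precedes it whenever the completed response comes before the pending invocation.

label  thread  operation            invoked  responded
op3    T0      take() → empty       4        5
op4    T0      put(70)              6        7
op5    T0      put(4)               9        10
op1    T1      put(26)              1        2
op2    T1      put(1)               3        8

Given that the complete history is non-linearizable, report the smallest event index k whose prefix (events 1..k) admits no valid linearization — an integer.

5

a valid linearization of events 1..4 exists, for instance op1:
1. op1 put(26), leaving queue <26>
once event 5 joins (op3's response, time 5), exhaustive search finds no witness
no completion choice of the 1 pending operation (op2) rescues it — every subset was tried
e.g. op1, op3 (pending dropped): illegal at step 2, since op3 take() → empty cannot apply there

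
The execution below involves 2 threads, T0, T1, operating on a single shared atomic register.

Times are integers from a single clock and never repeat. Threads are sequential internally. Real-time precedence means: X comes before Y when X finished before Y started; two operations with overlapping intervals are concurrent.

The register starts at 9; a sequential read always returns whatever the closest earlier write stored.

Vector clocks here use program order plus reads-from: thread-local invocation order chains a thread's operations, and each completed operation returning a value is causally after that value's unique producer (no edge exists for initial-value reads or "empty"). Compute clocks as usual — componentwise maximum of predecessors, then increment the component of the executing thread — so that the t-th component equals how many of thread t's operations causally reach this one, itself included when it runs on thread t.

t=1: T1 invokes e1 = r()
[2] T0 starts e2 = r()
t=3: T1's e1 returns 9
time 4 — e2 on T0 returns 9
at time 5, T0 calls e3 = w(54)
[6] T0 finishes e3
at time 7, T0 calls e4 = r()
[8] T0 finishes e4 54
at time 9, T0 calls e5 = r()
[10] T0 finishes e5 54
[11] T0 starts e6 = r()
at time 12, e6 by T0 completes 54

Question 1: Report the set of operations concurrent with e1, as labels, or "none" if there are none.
e1 spans [1,3]; an op avoiding the whole window 1..3 is ordered, any other is concurrent
e2 [2,4]: concurrent
e3 [5,6]: after
e4 [7,8]: after
e5 [9,10]: after
e6 [11,12]: after

e2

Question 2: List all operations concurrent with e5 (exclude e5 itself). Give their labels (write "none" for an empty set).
e5 runs from 9 to 10; window-overlapping ops are concurrent
e1 [1,3]: before
e2 [2,4]: before
e3 [5,6]: before
e4 [7,8]: before
e6 [11,12]: after

none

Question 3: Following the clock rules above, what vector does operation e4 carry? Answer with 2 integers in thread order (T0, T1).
invoked at 1, e1 has no predecessors; its own T1 bump gives (0, 1)
invoked at 2, e2 has no predecessors; its own T0 bump gives (1, 0)
VC(e3, invoked at 5): max of VC(e2)=(1, 0), then +1 on thread T0 → (2, 0)
VC(e4, invoked at 7): max of VC(e3)=(2, 0), then +1 on thread T0 → (3, 0)
VC(e5, invoked at 9): max of VC(e3)=(2, 0), VC(e4)=(3, 0), then +1 on thread T0 → (4, 0)
VC(e6, invoked at 11): max of VC(e3)=(2, 0), VC(e5)=(4, 0), then +1 on thread T0 → (5, 0)
target: VC(e4) = (3, 0)

(3, 0)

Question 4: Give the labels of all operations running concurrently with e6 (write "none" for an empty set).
concurrent with e6 ([11,12]): every op whose interval crosses 11..12
e1 [1,3]: before
e2 [2,4]: before
e3 [5,6]: before
e4 [7,8]: before
e5 [9,10]: before

none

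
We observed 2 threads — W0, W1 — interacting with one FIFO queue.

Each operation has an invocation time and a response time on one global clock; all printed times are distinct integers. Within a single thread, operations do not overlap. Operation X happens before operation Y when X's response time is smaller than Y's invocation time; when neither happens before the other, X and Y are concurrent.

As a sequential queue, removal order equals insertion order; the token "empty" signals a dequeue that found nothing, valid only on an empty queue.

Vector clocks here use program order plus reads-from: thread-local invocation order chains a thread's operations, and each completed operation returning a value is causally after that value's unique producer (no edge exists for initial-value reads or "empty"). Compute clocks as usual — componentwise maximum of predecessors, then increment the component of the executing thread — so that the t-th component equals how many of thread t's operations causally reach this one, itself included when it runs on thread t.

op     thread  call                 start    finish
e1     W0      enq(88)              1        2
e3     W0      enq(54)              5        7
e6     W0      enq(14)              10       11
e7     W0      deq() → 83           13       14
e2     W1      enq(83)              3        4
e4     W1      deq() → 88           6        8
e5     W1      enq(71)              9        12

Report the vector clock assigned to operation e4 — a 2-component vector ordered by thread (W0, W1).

e2 (invocation 3): nothing precedes it; W1's component alone gives (0, 1)
e1 (invocation 1): nothing precedes it; W0's component alone gives (1, 0)
VC(e3, invoked at 5): max of VC(e1)=(1, 0), then +1 on thread W0 → (2, 0)
VC(e4, invoked at 6): max of VC(e1)=(1, 0), VC(e2)=(0, 1), then +1 on thread W1 → (1, 2)
VC(e6, invoked at 10): max of VC(e3)=(2, 0), then +1 on thread W0 → (3, 0)
VC(e5, invoked at 9): max of VC(e4)=(1, 2), then +1 on thread W1 → (1, 3)
VC(e7, invoked at 13): max of VC(e2)=(0, 1), VC(e6)=(3, 0), then +1 on thread W0 → (4, 1)
target: VC(e4) = (1, 2)

(1, 2)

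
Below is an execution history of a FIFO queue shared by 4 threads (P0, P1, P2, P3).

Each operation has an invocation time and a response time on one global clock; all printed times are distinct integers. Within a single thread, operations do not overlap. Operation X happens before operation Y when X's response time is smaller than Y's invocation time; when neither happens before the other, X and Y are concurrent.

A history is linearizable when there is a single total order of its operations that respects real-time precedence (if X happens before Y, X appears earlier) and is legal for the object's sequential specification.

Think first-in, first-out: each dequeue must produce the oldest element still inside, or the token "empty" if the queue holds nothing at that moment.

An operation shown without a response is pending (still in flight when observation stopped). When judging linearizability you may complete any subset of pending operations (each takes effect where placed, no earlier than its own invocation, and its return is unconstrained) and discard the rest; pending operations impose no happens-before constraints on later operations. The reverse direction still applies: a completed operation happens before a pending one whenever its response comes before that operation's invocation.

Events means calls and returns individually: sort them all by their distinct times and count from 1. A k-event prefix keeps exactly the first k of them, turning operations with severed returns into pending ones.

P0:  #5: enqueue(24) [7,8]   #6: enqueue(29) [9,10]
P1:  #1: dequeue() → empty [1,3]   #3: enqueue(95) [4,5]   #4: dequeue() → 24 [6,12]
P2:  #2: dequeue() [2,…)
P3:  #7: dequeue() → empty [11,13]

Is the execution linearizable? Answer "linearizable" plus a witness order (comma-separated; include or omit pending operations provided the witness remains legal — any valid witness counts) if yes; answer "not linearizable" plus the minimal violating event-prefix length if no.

prefix check: 1..12 passes, 1..13 fails once #7's time-13 response joins
all 4 real-time-respecting orders fail — 6 completed FIFO queue operations, no legal replay
every completion of the 1 pending operation (#2) was checked; none linearizes
take #1, #3, #4, #5, #6, #7 (pending dropped): step 3 already fails, because #4 dequeue() → 24 cannot occur there
take #1, #3, #5, #4, #6, #7 (pending dropped): step 4 already fails, because #4 dequeue() → 24 cannot occur there

not linearizable — minimal violating prefix: 13 events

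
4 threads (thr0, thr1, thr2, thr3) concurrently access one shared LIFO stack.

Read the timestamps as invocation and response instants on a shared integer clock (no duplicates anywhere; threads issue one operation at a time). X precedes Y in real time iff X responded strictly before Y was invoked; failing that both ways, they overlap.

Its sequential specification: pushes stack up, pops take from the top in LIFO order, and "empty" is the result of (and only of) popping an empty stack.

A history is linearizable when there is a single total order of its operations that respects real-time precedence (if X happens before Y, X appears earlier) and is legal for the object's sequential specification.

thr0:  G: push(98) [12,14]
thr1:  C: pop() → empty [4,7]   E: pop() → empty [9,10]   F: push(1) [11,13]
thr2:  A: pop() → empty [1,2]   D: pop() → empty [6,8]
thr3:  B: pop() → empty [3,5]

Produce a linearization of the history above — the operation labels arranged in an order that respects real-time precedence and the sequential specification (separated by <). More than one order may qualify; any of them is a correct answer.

after step 1 (A pop() → empty): stack <>
after step 2 (B pop() → empty): stack <>
after step 3 (C pop() → empty): stack <>
after step 4 (D pop() → empty): stack <>
after step 5 (E pop() → empty): stack <>
after step 6 (F push(1)): stack <1>
after step 7 (G push(98)): stack <1,98>

A < B < C < D < E < F < G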